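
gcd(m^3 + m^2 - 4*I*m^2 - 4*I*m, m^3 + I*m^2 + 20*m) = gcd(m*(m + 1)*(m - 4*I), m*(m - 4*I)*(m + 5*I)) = m^2 - 4*I*m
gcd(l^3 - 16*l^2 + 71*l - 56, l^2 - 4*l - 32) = l - 8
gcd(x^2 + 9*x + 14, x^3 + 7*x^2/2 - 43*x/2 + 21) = x + 7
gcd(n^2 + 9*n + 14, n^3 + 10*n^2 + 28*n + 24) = n + 2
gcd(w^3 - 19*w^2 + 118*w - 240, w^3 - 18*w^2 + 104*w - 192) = w^2 - 14*w + 48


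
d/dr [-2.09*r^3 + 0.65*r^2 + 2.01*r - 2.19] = -6.27*r^2 + 1.3*r + 2.01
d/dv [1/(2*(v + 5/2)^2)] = -8/(2*v + 5)^3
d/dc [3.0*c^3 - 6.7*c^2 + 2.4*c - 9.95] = 9.0*c^2 - 13.4*c + 2.4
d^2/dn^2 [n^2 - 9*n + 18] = 2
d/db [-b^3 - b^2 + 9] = b*(-3*b - 2)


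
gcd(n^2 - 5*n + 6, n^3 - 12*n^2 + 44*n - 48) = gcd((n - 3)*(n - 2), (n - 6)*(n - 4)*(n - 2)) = n - 2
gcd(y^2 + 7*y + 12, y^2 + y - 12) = y + 4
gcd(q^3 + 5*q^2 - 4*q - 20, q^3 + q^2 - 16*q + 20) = q^2 + 3*q - 10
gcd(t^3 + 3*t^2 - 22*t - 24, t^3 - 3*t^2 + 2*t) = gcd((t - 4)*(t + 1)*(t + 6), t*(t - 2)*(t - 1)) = 1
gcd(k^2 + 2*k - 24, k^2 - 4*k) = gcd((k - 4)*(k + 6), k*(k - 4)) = k - 4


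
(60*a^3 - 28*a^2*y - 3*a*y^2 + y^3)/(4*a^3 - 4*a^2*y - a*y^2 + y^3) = (-30*a^2 - a*y + y^2)/(-2*a^2 + a*y + y^2)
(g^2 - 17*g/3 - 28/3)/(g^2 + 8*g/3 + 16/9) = 3*(g - 7)/(3*g + 4)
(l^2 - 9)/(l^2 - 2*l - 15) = (l - 3)/(l - 5)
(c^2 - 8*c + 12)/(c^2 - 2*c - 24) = (c - 2)/(c + 4)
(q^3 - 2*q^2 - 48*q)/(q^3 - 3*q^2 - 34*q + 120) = q*(q - 8)/(q^2 - 9*q + 20)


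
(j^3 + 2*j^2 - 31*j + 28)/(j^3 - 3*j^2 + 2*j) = (j^2 + 3*j - 28)/(j*(j - 2))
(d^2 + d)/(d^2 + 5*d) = (d + 1)/(d + 5)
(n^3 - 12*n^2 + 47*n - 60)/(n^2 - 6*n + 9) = (n^2 - 9*n + 20)/(n - 3)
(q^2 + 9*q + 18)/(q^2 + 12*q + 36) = (q + 3)/(q + 6)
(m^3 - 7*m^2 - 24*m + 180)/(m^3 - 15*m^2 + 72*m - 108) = (m + 5)/(m - 3)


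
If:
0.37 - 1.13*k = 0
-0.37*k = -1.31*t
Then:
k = 0.33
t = 0.09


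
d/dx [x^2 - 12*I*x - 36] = 2*x - 12*I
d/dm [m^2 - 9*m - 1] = 2*m - 9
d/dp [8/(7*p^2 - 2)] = -112*p/(7*p^2 - 2)^2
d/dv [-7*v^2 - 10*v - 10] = -14*v - 10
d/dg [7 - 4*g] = -4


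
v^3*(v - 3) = v^4 - 3*v^3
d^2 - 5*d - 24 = (d - 8)*(d + 3)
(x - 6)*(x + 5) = x^2 - x - 30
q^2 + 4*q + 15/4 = (q + 3/2)*(q + 5/2)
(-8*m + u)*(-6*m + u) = 48*m^2 - 14*m*u + u^2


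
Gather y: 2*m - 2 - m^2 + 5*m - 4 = -m^2 + 7*m - 6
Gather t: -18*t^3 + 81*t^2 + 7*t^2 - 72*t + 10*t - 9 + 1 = -18*t^3 + 88*t^2 - 62*t - 8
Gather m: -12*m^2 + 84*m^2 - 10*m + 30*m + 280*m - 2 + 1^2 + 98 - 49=72*m^2 + 300*m + 48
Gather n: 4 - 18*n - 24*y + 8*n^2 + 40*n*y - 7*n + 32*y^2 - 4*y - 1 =8*n^2 + n*(40*y - 25) + 32*y^2 - 28*y + 3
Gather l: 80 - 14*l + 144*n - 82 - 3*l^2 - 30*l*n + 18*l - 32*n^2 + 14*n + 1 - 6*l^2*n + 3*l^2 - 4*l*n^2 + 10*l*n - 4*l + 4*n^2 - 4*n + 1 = -6*l^2*n + l*(-4*n^2 - 20*n) - 28*n^2 + 154*n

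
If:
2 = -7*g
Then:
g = -2/7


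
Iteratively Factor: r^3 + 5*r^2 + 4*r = (r)*(r^2 + 5*r + 4) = r*(r + 1)*(r + 4)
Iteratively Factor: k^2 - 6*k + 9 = (k - 3)*(k - 3)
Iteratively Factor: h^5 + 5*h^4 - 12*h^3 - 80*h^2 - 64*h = (h + 4)*(h^4 + h^3 - 16*h^2 - 16*h) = (h - 4)*(h + 4)*(h^3 + 5*h^2 + 4*h) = h*(h - 4)*(h + 4)*(h^2 + 5*h + 4) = h*(h - 4)*(h + 1)*(h + 4)*(h + 4)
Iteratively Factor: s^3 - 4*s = (s)*(s^2 - 4) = s*(s - 2)*(s + 2)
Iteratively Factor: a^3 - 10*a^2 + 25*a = (a - 5)*(a^2 - 5*a) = (a - 5)^2*(a)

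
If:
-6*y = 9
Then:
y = -3/2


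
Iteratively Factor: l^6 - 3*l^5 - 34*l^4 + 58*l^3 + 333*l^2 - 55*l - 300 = (l - 5)*(l^5 + 2*l^4 - 24*l^3 - 62*l^2 + 23*l + 60) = (l - 5)*(l + 1)*(l^4 + l^3 - 25*l^2 - 37*l + 60) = (l - 5)^2*(l + 1)*(l^3 + 6*l^2 + 5*l - 12) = (l - 5)^2*(l + 1)*(l + 3)*(l^2 + 3*l - 4) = (l - 5)^2*(l - 1)*(l + 1)*(l + 3)*(l + 4)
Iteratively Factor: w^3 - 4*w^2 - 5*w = (w - 5)*(w^2 + w) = (w - 5)*(w + 1)*(w)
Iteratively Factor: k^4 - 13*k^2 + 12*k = (k - 1)*(k^3 + k^2 - 12*k) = (k - 3)*(k - 1)*(k^2 + 4*k) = (k - 3)*(k - 1)*(k + 4)*(k)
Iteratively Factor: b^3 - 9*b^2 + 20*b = (b - 4)*(b^2 - 5*b) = b*(b - 4)*(b - 5)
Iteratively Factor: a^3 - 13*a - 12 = (a + 3)*(a^2 - 3*a - 4) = (a - 4)*(a + 3)*(a + 1)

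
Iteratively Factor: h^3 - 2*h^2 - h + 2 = (h - 1)*(h^2 - h - 2) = (h - 2)*(h - 1)*(h + 1)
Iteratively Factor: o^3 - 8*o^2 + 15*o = (o - 5)*(o^2 - 3*o) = o*(o - 5)*(o - 3)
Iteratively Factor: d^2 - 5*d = (d)*(d - 5)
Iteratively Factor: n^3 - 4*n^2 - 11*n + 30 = (n + 3)*(n^2 - 7*n + 10) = (n - 5)*(n + 3)*(n - 2)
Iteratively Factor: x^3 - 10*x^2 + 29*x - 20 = (x - 5)*(x^2 - 5*x + 4) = (x - 5)*(x - 1)*(x - 4)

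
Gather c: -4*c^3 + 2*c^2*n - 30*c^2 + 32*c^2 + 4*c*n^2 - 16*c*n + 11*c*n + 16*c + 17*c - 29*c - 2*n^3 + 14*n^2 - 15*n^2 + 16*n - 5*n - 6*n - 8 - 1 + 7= -4*c^3 + c^2*(2*n + 2) + c*(4*n^2 - 5*n + 4) - 2*n^3 - n^2 + 5*n - 2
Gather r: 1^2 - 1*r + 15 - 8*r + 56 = 72 - 9*r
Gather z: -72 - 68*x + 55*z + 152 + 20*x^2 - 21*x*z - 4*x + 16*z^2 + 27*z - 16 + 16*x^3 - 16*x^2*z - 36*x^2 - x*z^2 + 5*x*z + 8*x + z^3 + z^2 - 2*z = 16*x^3 - 16*x^2 - 64*x + z^3 + z^2*(17 - x) + z*(-16*x^2 - 16*x + 80) + 64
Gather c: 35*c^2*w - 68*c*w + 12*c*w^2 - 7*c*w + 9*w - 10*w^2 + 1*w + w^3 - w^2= 35*c^2*w + c*(12*w^2 - 75*w) + w^3 - 11*w^2 + 10*w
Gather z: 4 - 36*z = 4 - 36*z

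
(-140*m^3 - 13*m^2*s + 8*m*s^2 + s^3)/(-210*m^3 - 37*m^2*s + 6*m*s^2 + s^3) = (-4*m + s)/(-6*m + s)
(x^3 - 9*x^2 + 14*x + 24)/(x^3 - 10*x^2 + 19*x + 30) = (x - 4)/(x - 5)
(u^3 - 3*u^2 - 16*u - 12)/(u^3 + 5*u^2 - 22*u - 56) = (u^2 - 5*u - 6)/(u^2 + 3*u - 28)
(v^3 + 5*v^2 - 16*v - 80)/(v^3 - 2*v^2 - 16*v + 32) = (v + 5)/(v - 2)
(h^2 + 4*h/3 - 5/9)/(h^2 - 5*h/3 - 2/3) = (-9*h^2 - 12*h + 5)/(3*(-3*h^2 + 5*h + 2))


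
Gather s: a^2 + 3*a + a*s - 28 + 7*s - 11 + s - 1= a^2 + 3*a + s*(a + 8) - 40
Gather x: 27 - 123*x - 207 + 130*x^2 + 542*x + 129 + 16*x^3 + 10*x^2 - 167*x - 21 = 16*x^3 + 140*x^2 + 252*x - 72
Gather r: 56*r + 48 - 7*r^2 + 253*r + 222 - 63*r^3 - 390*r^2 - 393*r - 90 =-63*r^3 - 397*r^2 - 84*r + 180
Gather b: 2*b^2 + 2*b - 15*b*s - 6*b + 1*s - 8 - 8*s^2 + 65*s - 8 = 2*b^2 + b*(-15*s - 4) - 8*s^2 + 66*s - 16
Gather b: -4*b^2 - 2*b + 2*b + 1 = 1 - 4*b^2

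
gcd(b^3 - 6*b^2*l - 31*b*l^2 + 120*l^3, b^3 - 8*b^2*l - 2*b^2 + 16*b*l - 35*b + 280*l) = b - 8*l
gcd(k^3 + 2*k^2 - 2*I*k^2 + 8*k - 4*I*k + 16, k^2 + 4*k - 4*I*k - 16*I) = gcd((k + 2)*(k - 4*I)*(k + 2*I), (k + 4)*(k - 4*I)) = k - 4*I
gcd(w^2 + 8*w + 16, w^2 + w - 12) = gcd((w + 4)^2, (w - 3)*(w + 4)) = w + 4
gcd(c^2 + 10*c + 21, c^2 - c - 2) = 1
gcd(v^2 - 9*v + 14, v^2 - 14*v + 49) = v - 7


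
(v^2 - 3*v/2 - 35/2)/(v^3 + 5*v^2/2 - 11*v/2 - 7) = (v - 5)/(v^2 - v - 2)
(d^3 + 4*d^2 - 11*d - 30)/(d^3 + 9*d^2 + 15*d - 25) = (d^2 - d - 6)/(d^2 + 4*d - 5)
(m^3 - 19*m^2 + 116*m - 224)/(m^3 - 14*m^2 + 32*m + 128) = (m^2 - 11*m + 28)/(m^2 - 6*m - 16)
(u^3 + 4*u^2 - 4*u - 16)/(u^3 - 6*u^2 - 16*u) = (u^2 + 2*u - 8)/(u*(u - 8))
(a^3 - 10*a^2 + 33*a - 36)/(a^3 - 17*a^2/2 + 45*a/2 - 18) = 2*(a - 3)/(2*a - 3)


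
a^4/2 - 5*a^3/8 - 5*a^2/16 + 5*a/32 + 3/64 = (a/2 + 1/4)*(a - 3/2)*(a - 1/2)*(a + 1/4)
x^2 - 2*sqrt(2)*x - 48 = (x - 6*sqrt(2))*(x + 4*sqrt(2))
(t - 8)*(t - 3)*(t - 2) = t^3 - 13*t^2 + 46*t - 48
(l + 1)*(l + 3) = l^2 + 4*l + 3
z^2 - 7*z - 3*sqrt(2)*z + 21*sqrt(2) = (z - 7)*(z - 3*sqrt(2))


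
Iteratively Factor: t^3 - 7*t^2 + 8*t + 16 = (t + 1)*(t^2 - 8*t + 16) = (t - 4)*(t + 1)*(t - 4)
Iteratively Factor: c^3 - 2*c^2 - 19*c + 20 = (c - 5)*(c^2 + 3*c - 4) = (c - 5)*(c - 1)*(c + 4)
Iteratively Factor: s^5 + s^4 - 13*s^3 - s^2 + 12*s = (s + 1)*(s^4 - 13*s^2 + 12*s) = (s - 1)*(s + 1)*(s^3 + s^2 - 12*s) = s*(s - 1)*(s + 1)*(s^2 + s - 12) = s*(s - 3)*(s - 1)*(s + 1)*(s + 4)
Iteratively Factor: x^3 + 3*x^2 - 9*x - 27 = (x + 3)*(x^2 - 9) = (x - 3)*(x + 3)*(x + 3)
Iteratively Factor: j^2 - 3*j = (j - 3)*(j)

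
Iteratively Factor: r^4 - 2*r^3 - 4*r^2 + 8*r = (r - 2)*(r^3 - 4*r) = (r - 2)*(r + 2)*(r^2 - 2*r) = (r - 2)^2*(r + 2)*(r)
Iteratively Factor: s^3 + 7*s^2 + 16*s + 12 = (s + 3)*(s^2 + 4*s + 4) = (s + 2)*(s + 3)*(s + 2)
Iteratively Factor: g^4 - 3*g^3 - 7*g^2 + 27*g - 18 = (g + 3)*(g^3 - 6*g^2 + 11*g - 6) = (g - 3)*(g + 3)*(g^2 - 3*g + 2) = (g - 3)*(g - 1)*(g + 3)*(g - 2)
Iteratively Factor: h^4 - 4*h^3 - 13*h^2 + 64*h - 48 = (h + 4)*(h^3 - 8*h^2 + 19*h - 12) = (h - 1)*(h + 4)*(h^2 - 7*h + 12) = (h - 4)*(h - 1)*(h + 4)*(h - 3)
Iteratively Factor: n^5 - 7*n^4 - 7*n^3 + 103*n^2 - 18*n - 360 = (n - 5)*(n^4 - 2*n^3 - 17*n^2 + 18*n + 72) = (n - 5)*(n + 2)*(n^3 - 4*n^2 - 9*n + 36) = (n - 5)*(n - 3)*(n + 2)*(n^2 - n - 12) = (n - 5)*(n - 4)*(n - 3)*(n + 2)*(n + 3)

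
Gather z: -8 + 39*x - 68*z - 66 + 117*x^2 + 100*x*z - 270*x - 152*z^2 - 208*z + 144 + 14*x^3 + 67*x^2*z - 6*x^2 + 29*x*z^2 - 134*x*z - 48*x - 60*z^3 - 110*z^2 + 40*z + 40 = 14*x^3 + 111*x^2 - 279*x - 60*z^3 + z^2*(29*x - 262) + z*(67*x^2 - 34*x - 236) + 110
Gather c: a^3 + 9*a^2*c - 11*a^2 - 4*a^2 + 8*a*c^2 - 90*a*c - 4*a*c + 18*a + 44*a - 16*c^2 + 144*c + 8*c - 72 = a^3 - 15*a^2 + 62*a + c^2*(8*a - 16) + c*(9*a^2 - 94*a + 152) - 72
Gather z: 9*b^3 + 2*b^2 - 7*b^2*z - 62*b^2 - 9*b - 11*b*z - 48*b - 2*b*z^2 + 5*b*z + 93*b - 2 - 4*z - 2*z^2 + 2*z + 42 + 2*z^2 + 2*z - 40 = 9*b^3 - 60*b^2 - 2*b*z^2 + 36*b + z*(-7*b^2 - 6*b)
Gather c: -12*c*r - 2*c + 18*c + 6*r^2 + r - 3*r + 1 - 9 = c*(16 - 12*r) + 6*r^2 - 2*r - 8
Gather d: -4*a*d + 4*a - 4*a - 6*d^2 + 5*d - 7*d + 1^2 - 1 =-6*d^2 + d*(-4*a - 2)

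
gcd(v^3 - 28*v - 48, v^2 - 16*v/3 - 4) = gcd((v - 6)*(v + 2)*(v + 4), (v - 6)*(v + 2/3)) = v - 6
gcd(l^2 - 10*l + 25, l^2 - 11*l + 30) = l - 5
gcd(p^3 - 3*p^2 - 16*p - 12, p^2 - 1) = p + 1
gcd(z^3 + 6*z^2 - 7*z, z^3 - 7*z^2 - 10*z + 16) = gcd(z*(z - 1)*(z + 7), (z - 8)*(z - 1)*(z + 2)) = z - 1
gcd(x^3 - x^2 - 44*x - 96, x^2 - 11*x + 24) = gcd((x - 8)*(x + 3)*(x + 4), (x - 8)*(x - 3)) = x - 8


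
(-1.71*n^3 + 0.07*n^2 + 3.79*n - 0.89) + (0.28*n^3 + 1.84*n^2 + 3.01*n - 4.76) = -1.43*n^3 + 1.91*n^2 + 6.8*n - 5.65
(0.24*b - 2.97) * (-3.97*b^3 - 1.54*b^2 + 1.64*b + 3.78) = -0.9528*b^4 + 11.4213*b^3 + 4.9674*b^2 - 3.9636*b - 11.2266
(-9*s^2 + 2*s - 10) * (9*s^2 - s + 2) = -81*s^4 + 27*s^3 - 110*s^2 + 14*s - 20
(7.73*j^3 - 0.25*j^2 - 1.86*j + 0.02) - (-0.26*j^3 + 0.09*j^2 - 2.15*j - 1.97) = 7.99*j^3 - 0.34*j^2 + 0.29*j + 1.99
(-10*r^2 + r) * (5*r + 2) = -50*r^3 - 15*r^2 + 2*r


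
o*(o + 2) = o^2 + 2*o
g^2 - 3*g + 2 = (g - 2)*(g - 1)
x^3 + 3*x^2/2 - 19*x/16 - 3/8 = (x - 3/4)*(x + 1/4)*(x + 2)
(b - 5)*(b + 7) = b^2 + 2*b - 35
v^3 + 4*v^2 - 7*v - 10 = (v - 2)*(v + 1)*(v + 5)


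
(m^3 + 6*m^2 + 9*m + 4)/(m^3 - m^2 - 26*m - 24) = (m + 1)/(m - 6)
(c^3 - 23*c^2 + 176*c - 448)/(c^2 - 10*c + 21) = (c^2 - 16*c + 64)/(c - 3)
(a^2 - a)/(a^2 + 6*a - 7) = a/(a + 7)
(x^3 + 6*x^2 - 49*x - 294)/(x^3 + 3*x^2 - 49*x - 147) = (x + 6)/(x + 3)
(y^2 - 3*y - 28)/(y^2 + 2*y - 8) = (y - 7)/(y - 2)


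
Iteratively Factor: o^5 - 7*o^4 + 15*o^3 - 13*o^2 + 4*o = (o - 1)*(o^4 - 6*o^3 + 9*o^2 - 4*o) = o*(o - 1)*(o^3 - 6*o^2 + 9*o - 4) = o*(o - 1)^2*(o^2 - 5*o + 4) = o*(o - 1)^3*(o - 4)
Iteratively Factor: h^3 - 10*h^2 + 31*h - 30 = (h - 3)*(h^2 - 7*h + 10) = (h - 3)*(h - 2)*(h - 5)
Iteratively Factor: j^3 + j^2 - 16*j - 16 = (j + 1)*(j^2 - 16) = (j - 4)*(j + 1)*(j + 4)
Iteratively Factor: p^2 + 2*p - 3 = (p - 1)*(p + 3)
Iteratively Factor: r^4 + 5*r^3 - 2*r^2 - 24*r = (r + 3)*(r^3 + 2*r^2 - 8*r) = r*(r + 3)*(r^2 + 2*r - 8) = r*(r + 3)*(r + 4)*(r - 2)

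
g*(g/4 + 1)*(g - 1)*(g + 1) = g^4/4 + g^3 - g^2/4 - g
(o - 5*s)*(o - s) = o^2 - 6*o*s + 5*s^2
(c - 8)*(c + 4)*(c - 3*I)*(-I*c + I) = -I*c^4 - 3*c^3 + 5*I*c^3 + 15*c^2 + 28*I*c^2 + 84*c - 32*I*c - 96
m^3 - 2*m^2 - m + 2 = (m - 2)*(m - 1)*(m + 1)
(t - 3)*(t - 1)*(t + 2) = t^3 - 2*t^2 - 5*t + 6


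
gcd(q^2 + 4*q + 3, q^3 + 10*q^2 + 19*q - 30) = 1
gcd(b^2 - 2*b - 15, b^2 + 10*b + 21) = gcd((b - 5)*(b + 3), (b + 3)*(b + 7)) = b + 3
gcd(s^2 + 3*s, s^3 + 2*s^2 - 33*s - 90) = s + 3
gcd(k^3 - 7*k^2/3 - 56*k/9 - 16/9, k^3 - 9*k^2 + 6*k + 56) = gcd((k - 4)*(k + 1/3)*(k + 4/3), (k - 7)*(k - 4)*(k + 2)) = k - 4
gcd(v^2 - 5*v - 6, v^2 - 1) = v + 1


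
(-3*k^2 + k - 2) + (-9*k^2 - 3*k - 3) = -12*k^2 - 2*k - 5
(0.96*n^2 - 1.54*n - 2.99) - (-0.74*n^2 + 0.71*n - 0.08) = 1.7*n^2 - 2.25*n - 2.91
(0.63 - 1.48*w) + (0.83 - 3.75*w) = 1.46 - 5.23*w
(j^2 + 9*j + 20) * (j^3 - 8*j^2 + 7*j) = j^5 + j^4 - 45*j^3 - 97*j^2 + 140*j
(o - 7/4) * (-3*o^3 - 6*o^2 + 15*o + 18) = -3*o^4 - 3*o^3/4 + 51*o^2/2 - 33*o/4 - 63/2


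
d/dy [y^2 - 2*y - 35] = 2*y - 2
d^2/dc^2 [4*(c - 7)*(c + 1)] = 8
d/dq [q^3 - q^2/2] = q*(3*q - 1)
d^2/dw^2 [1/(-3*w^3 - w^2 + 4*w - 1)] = 2*((9*w + 1)*(3*w^3 + w^2 - 4*w + 1) - (9*w^2 + 2*w - 4)^2)/(3*w^3 + w^2 - 4*w + 1)^3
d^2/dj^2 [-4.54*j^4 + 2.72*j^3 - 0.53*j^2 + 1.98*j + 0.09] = -54.48*j^2 + 16.32*j - 1.06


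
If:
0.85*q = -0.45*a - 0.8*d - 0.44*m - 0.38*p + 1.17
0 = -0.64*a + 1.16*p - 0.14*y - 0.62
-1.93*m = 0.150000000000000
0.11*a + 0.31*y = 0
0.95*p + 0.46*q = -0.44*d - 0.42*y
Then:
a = -2.81818181818182*y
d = -5.49412225705329*y - 148.682968554583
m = -0.08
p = 0.53448275862069 - 1.43416927899687*y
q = 7.30407523510972*y + 141.11466857245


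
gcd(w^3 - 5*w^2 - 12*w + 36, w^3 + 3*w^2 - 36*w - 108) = w^2 - 3*w - 18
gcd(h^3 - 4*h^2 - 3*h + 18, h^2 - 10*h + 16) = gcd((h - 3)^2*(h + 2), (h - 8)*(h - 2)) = 1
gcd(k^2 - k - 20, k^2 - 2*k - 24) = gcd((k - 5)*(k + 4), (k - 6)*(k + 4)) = k + 4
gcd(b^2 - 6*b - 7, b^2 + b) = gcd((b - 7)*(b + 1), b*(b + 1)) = b + 1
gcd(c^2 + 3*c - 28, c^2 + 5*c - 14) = c + 7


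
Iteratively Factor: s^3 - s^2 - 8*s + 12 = (s - 2)*(s^2 + s - 6) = (s - 2)^2*(s + 3)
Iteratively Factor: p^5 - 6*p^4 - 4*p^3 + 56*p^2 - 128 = (p - 4)*(p^4 - 2*p^3 - 12*p^2 + 8*p + 32) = (p - 4)*(p + 2)*(p^3 - 4*p^2 - 4*p + 16) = (p - 4)^2*(p + 2)*(p^2 - 4) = (p - 4)^2*(p - 2)*(p + 2)*(p + 2)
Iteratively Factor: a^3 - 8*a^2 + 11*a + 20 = (a + 1)*(a^2 - 9*a + 20) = (a - 5)*(a + 1)*(a - 4)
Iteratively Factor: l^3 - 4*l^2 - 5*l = (l - 5)*(l^2 + l) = (l - 5)*(l + 1)*(l)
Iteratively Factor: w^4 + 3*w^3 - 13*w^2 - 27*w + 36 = (w + 3)*(w^3 - 13*w + 12) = (w - 1)*(w + 3)*(w^2 + w - 12) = (w - 1)*(w + 3)*(w + 4)*(w - 3)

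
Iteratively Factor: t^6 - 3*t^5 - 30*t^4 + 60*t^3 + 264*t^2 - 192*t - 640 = (t + 4)*(t^5 - 7*t^4 - 2*t^3 + 68*t^2 - 8*t - 160) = (t - 5)*(t + 4)*(t^4 - 2*t^3 - 12*t^2 + 8*t + 32) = (t - 5)*(t - 4)*(t + 4)*(t^3 + 2*t^2 - 4*t - 8) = (t - 5)*(t - 4)*(t + 2)*(t + 4)*(t^2 - 4) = (t - 5)*(t - 4)*(t - 2)*(t + 2)*(t + 4)*(t + 2)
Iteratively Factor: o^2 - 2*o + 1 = (o - 1)*(o - 1)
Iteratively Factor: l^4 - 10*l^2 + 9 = (l + 1)*(l^3 - l^2 - 9*l + 9) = (l - 1)*(l + 1)*(l^2 - 9) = (l - 3)*(l - 1)*(l + 1)*(l + 3)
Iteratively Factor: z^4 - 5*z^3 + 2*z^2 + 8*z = (z - 4)*(z^3 - z^2 - 2*z) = (z - 4)*(z + 1)*(z^2 - 2*z) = (z - 4)*(z - 2)*(z + 1)*(z)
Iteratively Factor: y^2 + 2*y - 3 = (y - 1)*(y + 3)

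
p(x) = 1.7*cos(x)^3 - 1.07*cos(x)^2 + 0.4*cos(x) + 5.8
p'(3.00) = -1.06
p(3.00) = 2.71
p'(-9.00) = 2.71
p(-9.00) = 3.26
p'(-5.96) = -0.94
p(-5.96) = 6.67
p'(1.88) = -1.45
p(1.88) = 5.53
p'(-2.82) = 2.22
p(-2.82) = 3.01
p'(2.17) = -2.67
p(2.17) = 4.93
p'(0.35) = -0.99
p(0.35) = 6.64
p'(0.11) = -0.36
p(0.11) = 6.81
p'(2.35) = -3.15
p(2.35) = 4.40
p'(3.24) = 0.74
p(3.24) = 2.67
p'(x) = -5.1*sin(x)*cos(x)^2 + 2.14*sin(x)*cos(x) - 0.4*sin(x) = (-5.1*cos(x)^2 + 2.14*cos(x) - 0.4)*sin(x)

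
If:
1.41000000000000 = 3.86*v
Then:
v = 0.37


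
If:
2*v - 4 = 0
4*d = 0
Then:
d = 0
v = 2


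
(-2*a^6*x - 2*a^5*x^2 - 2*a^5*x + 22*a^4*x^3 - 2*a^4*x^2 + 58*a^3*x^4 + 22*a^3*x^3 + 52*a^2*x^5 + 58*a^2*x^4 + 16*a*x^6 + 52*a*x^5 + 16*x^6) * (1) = -2*a^6*x - 2*a^5*x^2 - 2*a^5*x + 22*a^4*x^3 - 2*a^4*x^2 + 58*a^3*x^4 + 22*a^3*x^3 + 52*a^2*x^5 + 58*a^2*x^4 + 16*a*x^6 + 52*a*x^5 + 16*x^6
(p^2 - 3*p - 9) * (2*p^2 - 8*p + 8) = 2*p^4 - 14*p^3 + 14*p^2 + 48*p - 72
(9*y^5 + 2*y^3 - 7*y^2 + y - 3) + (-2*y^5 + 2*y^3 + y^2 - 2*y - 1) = 7*y^5 + 4*y^3 - 6*y^2 - y - 4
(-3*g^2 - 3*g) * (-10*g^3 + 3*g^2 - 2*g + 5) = 30*g^5 + 21*g^4 - 3*g^3 - 9*g^2 - 15*g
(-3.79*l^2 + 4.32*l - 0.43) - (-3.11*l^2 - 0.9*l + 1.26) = -0.68*l^2 + 5.22*l - 1.69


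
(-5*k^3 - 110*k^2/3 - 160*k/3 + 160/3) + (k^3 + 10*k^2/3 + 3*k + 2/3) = -4*k^3 - 100*k^2/3 - 151*k/3 + 54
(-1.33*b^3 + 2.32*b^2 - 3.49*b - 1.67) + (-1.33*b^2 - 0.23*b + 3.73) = -1.33*b^3 + 0.99*b^2 - 3.72*b + 2.06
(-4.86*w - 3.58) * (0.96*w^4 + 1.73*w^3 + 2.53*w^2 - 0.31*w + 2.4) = -4.6656*w^5 - 11.8446*w^4 - 18.4892*w^3 - 7.5508*w^2 - 10.5542*w - 8.592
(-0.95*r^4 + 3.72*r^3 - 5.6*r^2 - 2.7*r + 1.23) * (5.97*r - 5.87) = -5.6715*r^5 + 27.7849*r^4 - 55.2684*r^3 + 16.753*r^2 + 23.1921*r - 7.2201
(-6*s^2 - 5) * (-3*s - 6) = 18*s^3 + 36*s^2 + 15*s + 30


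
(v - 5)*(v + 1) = v^2 - 4*v - 5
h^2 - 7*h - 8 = (h - 8)*(h + 1)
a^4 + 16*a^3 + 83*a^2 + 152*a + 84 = (a + 1)*(a + 2)*(a + 6)*(a + 7)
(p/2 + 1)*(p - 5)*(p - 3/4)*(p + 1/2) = p^4/2 - 13*p^3/8 - 77*p^2/16 + 29*p/16 + 15/8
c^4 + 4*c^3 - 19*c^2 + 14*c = c*(c - 2)*(c - 1)*(c + 7)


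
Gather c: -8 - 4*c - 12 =-4*c - 20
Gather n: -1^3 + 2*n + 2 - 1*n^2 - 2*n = 1 - n^2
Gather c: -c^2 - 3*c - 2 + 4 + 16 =-c^2 - 3*c + 18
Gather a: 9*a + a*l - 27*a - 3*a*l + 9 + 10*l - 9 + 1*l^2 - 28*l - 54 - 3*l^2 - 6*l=a*(-2*l - 18) - 2*l^2 - 24*l - 54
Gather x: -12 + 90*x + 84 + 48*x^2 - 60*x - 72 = 48*x^2 + 30*x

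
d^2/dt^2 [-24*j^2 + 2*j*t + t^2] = 2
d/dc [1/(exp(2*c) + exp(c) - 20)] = (-2*exp(c) - 1)*exp(c)/(exp(2*c) + exp(c) - 20)^2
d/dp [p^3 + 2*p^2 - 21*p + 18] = 3*p^2 + 4*p - 21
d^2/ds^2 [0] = 0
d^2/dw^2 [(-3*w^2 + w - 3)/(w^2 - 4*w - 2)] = 2*(-11*w^3 - 27*w^2 + 42*w - 74)/(w^6 - 12*w^5 + 42*w^4 - 16*w^3 - 84*w^2 - 48*w - 8)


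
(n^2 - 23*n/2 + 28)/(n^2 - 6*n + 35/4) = 2*(n - 8)/(2*n - 5)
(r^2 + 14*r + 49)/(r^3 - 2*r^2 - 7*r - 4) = (r^2 + 14*r + 49)/(r^3 - 2*r^2 - 7*r - 4)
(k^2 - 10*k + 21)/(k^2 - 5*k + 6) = (k - 7)/(k - 2)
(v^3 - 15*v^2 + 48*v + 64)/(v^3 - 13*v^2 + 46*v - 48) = (v^2 - 7*v - 8)/(v^2 - 5*v + 6)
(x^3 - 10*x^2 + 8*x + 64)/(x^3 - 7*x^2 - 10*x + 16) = (x - 4)/(x - 1)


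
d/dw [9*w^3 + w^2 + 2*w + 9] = 27*w^2 + 2*w + 2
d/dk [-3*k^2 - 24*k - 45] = -6*k - 24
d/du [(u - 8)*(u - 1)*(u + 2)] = 3*u^2 - 14*u - 10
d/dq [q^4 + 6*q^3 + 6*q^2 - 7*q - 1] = 4*q^3 + 18*q^2 + 12*q - 7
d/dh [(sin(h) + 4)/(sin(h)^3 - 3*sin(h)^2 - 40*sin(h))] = (-2*sin(h)^3 - 9*sin(h)^2 + 24*sin(h) + 160)*cos(h)/((sin(h) - 8)^2*(sin(h) + 5)^2*sin(h)^2)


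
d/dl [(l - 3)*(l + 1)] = 2*l - 2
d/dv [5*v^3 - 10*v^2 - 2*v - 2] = 15*v^2 - 20*v - 2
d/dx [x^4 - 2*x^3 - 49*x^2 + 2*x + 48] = 4*x^3 - 6*x^2 - 98*x + 2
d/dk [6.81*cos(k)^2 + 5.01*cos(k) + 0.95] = -(13.62*cos(k) + 5.01)*sin(k)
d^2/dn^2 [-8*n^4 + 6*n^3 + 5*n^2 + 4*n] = -96*n^2 + 36*n + 10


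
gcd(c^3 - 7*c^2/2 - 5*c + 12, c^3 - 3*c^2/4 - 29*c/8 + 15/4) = c^2 + c/2 - 3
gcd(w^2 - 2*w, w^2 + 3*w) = w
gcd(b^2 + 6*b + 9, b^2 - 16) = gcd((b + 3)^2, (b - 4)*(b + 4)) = 1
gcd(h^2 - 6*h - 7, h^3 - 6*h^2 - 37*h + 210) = h - 7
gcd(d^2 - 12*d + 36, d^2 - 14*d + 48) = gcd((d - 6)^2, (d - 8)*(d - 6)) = d - 6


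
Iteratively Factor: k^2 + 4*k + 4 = (k + 2)*(k + 2)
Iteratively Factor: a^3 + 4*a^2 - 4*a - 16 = (a - 2)*(a^2 + 6*a + 8) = (a - 2)*(a + 4)*(a + 2)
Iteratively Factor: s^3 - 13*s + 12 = (s - 1)*(s^2 + s - 12) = (s - 3)*(s - 1)*(s + 4)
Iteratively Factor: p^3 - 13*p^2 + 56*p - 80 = (p - 4)*(p^2 - 9*p + 20) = (p - 4)^2*(p - 5)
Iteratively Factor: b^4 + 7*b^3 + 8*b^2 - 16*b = (b + 4)*(b^3 + 3*b^2 - 4*b) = (b + 4)^2*(b^2 - b) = (b - 1)*(b + 4)^2*(b)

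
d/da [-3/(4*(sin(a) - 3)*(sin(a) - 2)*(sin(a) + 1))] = 3*(3*sin(a)^2 - 8*sin(a) + 1)*cos(a)/(4*(sin(a) - 3)^2*(sin(a) - 2)^2*(sin(a) + 1)^2)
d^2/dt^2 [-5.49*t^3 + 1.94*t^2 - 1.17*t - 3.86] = 3.88 - 32.94*t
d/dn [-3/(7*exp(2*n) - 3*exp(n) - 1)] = (42*exp(n) - 9)*exp(n)/(-7*exp(2*n) + 3*exp(n) + 1)^2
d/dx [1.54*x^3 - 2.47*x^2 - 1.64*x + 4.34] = 4.62*x^2 - 4.94*x - 1.64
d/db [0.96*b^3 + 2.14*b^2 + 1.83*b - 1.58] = 2.88*b^2 + 4.28*b + 1.83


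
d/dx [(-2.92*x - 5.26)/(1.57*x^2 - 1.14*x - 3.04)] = (4.5844*x^2 + 16.5164*x + 2.8804)/(2.4649*x^4 - 3.5796*x^3 - 8.246*x^2 + 6.9312*x + 9.2416)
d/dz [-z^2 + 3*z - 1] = 3 - 2*z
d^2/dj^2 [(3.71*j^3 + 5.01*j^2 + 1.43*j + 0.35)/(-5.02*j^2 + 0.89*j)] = (1.13686837721616e-13*j^5 - 122.717882*j^3 - 52.92084*j^2 + 9.38238*j - 0.55447)/(j^3*(126.506008*j^3 - 67.285068*j^2 + 11.929026*j - 0.704969))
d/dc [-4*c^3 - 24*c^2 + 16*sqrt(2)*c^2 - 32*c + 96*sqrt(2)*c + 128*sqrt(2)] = -12*c^2 - 48*c + 32*sqrt(2)*c - 32 + 96*sqrt(2)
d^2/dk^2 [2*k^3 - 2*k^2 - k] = 12*k - 4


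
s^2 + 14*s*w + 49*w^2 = (s + 7*w)^2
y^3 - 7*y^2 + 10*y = y*(y - 5)*(y - 2)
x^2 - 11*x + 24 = (x - 8)*(x - 3)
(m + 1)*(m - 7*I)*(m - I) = m^3 + m^2 - 8*I*m^2 - 7*m - 8*I*m - 7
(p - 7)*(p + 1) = p^2 - 6*p - 7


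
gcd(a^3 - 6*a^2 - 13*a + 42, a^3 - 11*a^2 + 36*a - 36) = a - 2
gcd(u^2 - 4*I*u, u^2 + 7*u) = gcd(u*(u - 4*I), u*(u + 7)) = u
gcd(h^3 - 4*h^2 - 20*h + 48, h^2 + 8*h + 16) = h + 4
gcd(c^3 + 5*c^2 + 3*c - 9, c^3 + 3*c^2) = c + 3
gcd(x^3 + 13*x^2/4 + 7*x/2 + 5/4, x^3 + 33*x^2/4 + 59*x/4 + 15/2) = x^2 + 9*x/4 + 5/4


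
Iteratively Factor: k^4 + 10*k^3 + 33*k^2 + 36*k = (k + 3)*(k^3 + 7*k^2 + 12*k) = k*(k + 3)*(k^2 + 7*k + 12) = k*(k + 3)*(k + 4)*(k + 3)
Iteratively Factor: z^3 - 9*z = (z)*(z^2 - 9) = z*(z + 3)*(z - 3)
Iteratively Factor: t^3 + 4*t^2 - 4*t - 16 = (t + 2)*(t^2 + 2*t - 8) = (t + 2)*(t + 4)*(t - 2)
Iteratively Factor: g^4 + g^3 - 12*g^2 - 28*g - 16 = (g - 4)*(g^3 + 5*g^2 + 8*g + 4) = (g - 4)*(g + 2)*(g^2 + 3*g + 2) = (g - 4)*(g + 1)*(g + 2)*(g + 2)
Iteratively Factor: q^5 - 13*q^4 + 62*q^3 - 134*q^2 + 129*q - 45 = (q - 5)*(q^4 - 8*q^3 + 22*q^2 - 24*q + 9) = (q - 5)*(q - 3)*(q^3 - 5*q^2 + 7*q - 3) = (q - 5)*(q - 3)*(q - 1)*(q^2 - 4*q + 3) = (q - 5)*(q - 3)^2*(q - 1)*(q - 1)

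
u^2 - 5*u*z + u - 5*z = (u + 1)*(u - 5*z)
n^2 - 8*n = n*(n - 8)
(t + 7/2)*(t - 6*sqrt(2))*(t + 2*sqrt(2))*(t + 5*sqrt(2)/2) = t^4 - 3*sqrt(2)*t^3/2 + 7*t^3/2 - 44*t^2 - 21*sqrt(2)*t^2/4 - 154*t - 60*sqrt(2)*t - 210*sqrt(2)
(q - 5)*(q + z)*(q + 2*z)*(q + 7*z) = q^4 + 10*q^3*z - 5*q^3 + 23*q^2*z^2 - 50*q^2*z + 14*q*z^3 - 115*q*z^2 - 70*z^3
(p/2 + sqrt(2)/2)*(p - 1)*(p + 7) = p^3/2 + sqrt(2)*p^2/2 + 3*p^2 - 7*p/2 + 3*sqrt(2)*p - 7*sqrt(2)/2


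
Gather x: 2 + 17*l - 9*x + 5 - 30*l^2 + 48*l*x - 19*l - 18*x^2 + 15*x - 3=-30*l^2 - 2*l - 18*x^2 + x*(48*l + 6) + 4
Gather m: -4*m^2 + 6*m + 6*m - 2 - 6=-4*m^2 + 12*m - 8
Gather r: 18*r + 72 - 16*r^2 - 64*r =-16*r^2 - 46*r + 72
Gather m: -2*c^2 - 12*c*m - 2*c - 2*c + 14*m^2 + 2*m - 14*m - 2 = -2*c^2 - 4*c + 14*m^2 + m*(-12*c - 12) - 2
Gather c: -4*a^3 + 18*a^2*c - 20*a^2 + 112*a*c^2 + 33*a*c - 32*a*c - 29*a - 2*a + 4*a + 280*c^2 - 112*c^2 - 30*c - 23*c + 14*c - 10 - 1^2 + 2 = -4*a^3 - 20*a^2 - 27*a + c^2*(112*a + 168) + c*(18*a^2 + a - 39) - 9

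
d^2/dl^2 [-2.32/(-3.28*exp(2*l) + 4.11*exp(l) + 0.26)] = ((9.5352 - 30.4384*exp(l))*(-3.28*exp(2*l) + 4.11*exp(l) + 0.26) - 2.32*(6.56*exp(l) - 4.11)*(13.12*exp(l) - 8.22)*exp(l))*exp(l)/(-3.28*exp(2*l) + 4.11*exp(l) + 0.26)^3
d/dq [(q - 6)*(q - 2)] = 2*q - 8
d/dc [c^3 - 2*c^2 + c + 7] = 3*c^2 - 4*c + 1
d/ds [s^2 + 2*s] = 2*s + 2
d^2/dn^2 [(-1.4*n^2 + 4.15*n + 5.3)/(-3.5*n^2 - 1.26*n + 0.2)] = (-114.023*n^3 - 383.67*n^2 - 157.668*n - 26.22816)/(42.875*n^6 + 46.305*n^5 + 9.3198*n^4 - 3.291624*n^3 - 0.53256*n^2 + 0.1512*n - 0.008)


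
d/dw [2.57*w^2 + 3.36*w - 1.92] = 5.14*w + 3.36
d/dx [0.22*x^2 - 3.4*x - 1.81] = 0.44*x - 3.4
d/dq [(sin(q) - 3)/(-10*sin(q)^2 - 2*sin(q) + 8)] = (5*sin(q)^2 - 30*sin(q) + 1)*cos(q)/(2*(5*sin(q)^2 + sin(q) - 4)^2)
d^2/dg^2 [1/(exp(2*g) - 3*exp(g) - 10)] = ((3 - 4*exp(g))*(-exp(2*g) + 3*exp(g) + 10) - 2*(2*exp(g) - 3)^2*exp(g))*exp(g)/(-exp(2*g) + 3*exp(g) + 10)^3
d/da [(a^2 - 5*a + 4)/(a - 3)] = (a^2 - 6*a + 11)/(a^2 - 6*a + 9)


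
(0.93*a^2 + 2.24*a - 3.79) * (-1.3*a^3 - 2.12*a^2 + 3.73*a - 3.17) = -1.209*a^5 - 4.8836*a^4 + 3.6471*a^3 + 13.4419*a^2 - 21.2375*a + 12.0143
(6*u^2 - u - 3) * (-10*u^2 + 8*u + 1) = -60*u^4 + 58*u^3 + 28*u^2 - 25*u - 3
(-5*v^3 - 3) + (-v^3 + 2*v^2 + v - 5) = -6*v^3 + 2*v^2 + v - 8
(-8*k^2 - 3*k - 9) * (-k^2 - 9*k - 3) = 8*k^4 + 75*k^3 + 60*k^2 + 90*k + 27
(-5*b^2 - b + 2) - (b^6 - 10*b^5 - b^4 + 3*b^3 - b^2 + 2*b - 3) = -b^6 + 10*b^5 + b^4 - 3*b^3 - 4*b^2 - 3*b + 5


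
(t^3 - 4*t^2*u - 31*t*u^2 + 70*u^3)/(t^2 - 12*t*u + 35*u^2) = (t^2 + 3*t*u - 10*u^2)/(t - 5*u)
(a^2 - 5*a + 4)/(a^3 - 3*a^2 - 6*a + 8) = 1/(a + 2)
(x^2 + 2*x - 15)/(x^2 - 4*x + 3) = (x + 5)/(x - 1)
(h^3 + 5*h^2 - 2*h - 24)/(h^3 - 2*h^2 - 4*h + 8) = (h^2 + 7*h + 12)/(h^2 - 4)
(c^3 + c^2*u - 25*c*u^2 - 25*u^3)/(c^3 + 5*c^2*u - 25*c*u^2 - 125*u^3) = (c + u)/(c + 5*u)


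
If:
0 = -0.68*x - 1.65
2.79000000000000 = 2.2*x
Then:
No Solution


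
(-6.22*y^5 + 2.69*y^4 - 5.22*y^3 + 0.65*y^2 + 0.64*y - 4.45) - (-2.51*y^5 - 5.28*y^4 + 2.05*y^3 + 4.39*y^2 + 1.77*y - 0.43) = -3.71*y^5 + 7.97*y^4 - 7.27*y^3 - 3.74*y^2 - 1.13*y - 4.02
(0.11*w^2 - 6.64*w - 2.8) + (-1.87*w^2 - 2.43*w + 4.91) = -1.76*w^2 - 9.07*w + 2.11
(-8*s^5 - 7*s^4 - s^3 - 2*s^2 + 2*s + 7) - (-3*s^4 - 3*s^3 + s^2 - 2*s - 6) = -8*s^5 - 4*s^4 + 2*s^3 - 3*s^2 + 4*s + 13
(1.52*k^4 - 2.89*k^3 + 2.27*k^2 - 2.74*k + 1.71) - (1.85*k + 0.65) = 1.52*k^4 - 2.89*k^3 + 2.27*k^2 - 4.59*k + 1.06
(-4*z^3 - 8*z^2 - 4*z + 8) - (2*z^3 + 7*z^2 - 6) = -6*z^3 - 15*z^2 - 4*z + 14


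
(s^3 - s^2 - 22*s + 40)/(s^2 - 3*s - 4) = (s^2 + 3*s - 10)/(s + 1)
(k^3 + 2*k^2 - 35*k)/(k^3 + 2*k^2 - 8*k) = (k^2 + 2*k - 35)/(k^2 + 2*k - 8)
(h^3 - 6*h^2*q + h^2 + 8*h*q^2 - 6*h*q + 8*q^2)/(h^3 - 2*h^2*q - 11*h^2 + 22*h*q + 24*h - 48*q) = (h^2 - 4*h*q + h - 4*q)/(h^2 - 11*h + 24)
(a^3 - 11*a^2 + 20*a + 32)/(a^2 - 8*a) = a - 3 - 4/a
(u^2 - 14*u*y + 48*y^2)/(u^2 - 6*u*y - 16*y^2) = (u - 6*y)/(u + 2*y)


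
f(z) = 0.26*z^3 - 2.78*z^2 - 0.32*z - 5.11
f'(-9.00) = 112.90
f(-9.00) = -416.95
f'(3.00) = -9.98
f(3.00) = -24.07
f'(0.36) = -2.22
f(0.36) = -5.57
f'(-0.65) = 3.62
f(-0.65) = -6.15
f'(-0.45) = 2.34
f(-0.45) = -5.55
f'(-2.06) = 14.44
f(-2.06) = -18.52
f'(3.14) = -10.09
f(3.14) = -25.48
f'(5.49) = -7.34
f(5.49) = -47.63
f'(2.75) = -9.71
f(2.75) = -21.61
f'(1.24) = -6.02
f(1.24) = -9.29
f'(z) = 0.78*z^2 - 5.56*z - 0.32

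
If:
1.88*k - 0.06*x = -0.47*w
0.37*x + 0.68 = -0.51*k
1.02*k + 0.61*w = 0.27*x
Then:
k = 0.31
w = -1.51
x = -2.26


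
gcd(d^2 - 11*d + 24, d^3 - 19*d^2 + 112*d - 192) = d^2 - 11*d + 24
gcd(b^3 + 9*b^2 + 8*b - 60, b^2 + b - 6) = b - 2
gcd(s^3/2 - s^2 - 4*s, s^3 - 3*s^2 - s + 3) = 1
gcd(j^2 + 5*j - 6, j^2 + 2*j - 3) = j - 1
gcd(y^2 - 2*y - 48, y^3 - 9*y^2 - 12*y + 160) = y - 8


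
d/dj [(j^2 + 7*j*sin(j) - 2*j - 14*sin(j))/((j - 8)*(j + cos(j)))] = (j^3*sin(j) + 7*j^3*cos(j) - 17*j^2*sin(j) - 69*j^2*cos(j) + j^2 + 44*j*sin(j) + 96*j*cos(j) - 70*j - 112*sin(j) - 21*sin(2*j) + 16*cos(j) + 112)/((j - 8)^2*(j + cos(j))^2)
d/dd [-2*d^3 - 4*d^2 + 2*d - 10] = -6*d^2 - 8*d + 2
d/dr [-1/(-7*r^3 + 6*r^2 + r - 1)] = (-21*r^2 + 12*r + 1)/(7*r^3 - 6*r^2 - r + 1)^2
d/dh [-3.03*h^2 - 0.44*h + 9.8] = -6.06*h - 0.44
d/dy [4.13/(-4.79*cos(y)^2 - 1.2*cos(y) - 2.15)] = -(39.5654*cos(y) + 4.956)*sin(y)/(4.79*cos(y)^2 + 1.2*cos(y) + 2.15)^2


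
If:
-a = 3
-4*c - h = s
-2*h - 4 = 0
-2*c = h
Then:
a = -3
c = 1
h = -2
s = -2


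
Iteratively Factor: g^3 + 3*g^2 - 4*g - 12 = (g + 3)*(g^2 - 4) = (g - 2)*(g + 3)*(g + 2)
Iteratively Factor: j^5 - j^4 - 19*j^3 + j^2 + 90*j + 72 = (j + 3)*(j^4 - 4*j^3 - 7*j^2 + 22*j + 24) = (j + 1)*(j + 3)*(j^3 - 5*j^2 - 2*j + 24) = (j - 3)*(j + 1)*(j + 3)*(j^2 - 2*j - 8) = (j - 4)*(j - 3)*(j + 1)*(j + 3)*(j + 2)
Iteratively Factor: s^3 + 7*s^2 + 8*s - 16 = (s + 4)*(s^2 + 3*s - 4) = (s - 1)*(s + 4)*(s + 4)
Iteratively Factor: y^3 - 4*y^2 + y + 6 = (y - 3)*(y^2 - y - 2) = (y - 3)*(y + 1)*(y - 2)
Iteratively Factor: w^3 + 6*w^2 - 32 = (w + 4)*(w^2 + 2*w - 8) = (w - 2)*(w + 4)*(w + 4)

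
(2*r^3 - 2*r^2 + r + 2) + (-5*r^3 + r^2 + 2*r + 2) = -3*r^3 - r^2 + 3*r + 4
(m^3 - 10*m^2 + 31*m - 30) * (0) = 0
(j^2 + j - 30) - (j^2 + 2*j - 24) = -j - 6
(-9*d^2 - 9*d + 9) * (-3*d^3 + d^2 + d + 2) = 27*d^5 + 18*d^4 - 45*d^3 - 18*d^2 - 9*d + 18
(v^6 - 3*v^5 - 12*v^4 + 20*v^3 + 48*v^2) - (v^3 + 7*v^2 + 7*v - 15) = v^6 - 3*v^5 - 12*v^4 + 19*v^3 + 41*v^2 - 7*v + 15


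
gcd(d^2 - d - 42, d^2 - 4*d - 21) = d - 7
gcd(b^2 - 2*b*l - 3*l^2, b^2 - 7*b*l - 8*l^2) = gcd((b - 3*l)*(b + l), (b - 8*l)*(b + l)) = b + l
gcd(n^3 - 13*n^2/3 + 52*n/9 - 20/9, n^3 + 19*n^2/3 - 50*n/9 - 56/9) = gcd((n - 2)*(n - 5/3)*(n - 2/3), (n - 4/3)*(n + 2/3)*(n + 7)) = 1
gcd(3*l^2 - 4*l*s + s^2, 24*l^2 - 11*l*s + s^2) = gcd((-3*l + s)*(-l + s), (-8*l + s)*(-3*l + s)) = -3*l + s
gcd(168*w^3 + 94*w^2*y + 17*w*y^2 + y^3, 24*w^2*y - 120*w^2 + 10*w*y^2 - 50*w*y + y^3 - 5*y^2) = 24*w^2 + 10*w*y + y^2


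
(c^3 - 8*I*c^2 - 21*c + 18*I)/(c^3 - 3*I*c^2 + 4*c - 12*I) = (c - 3*I)/(c + 2*I)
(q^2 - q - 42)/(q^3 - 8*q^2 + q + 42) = (q + 6)/(q^2 - q - 6)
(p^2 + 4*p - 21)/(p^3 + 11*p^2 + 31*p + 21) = (p - 3)/(p^2 + 4*p + 3)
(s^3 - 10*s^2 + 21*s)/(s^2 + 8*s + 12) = s*(s^2 - 10*s + 21)/(s^2 + 8*s + 12)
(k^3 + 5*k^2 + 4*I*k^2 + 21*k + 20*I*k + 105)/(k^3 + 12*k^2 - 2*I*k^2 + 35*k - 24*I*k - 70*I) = (k^2 + 4*I*k + 21)/(k^2 + k*(7 - 2*I) - 14*I)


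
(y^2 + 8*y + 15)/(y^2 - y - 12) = (y + 5)/(y - 4)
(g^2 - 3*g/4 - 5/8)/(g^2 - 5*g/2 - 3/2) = (g - 5/4)/(g - 3)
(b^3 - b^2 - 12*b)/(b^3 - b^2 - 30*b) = (-b^2 + b + 12)/(-b^2 + b + 30)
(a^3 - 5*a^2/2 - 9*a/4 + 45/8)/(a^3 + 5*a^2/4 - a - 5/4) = (8*a^3 - 20*a^2 - 18*a + 45)/(2*(4*a^3 + 5*a^2 - 4*a - 5))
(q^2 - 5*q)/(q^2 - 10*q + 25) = q/(q - 5)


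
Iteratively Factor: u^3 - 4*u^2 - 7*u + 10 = (u + 2)*(u^2 - 6*u + 5) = (u - 5)*(u + 2)*(u - 1)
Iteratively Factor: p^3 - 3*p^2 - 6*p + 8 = (p - 1)*(p^2 - 2*p - 8) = (p - 4)*(p - 1)*(p + 2)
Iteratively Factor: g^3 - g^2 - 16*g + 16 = (g - 4)*(g^2 + 3*g - 4) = (g - 4)*(g - 1)*(g + 4)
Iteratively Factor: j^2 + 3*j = (j)*(j + 3)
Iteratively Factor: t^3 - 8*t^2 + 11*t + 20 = (t + 1)*(t^2 - 9*t + 20) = (t - 4)*(t + 1)*(t - 5)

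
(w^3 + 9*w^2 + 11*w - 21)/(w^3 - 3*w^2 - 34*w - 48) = (w^2 + 6*w - 7)/(w^2 - 6*w - 16)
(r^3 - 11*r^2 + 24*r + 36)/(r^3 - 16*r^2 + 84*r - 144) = (r + 1)/(r - 4)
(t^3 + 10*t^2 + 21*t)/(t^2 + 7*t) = t + 3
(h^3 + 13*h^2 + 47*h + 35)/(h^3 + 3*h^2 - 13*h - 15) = (h + 7)/(h - 3)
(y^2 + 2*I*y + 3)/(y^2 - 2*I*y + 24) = (y^2 + 2*I*y + 3)/(y^2 - 2*I*y + 24)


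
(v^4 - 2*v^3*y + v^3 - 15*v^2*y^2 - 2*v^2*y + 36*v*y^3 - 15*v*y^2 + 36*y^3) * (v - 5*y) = v^5 - 7*v^4*y + v^4 - 5*v^3*y^2 - 7*v^3*y + 111*v^2*y^3 - 5*v^2*y^2 - 180*v*y^4 + 111*v*y^3 - 180*y^4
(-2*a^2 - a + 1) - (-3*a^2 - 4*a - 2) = a^2 + 3*a + 3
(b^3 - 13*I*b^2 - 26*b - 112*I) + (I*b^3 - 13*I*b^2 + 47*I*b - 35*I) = b^3 + I*b^3 - 26*I*b^2 - 26*b + 47*I*b - 147*I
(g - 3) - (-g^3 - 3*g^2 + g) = g^3 + 3*g^2 - 3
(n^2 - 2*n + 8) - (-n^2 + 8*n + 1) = 2*n^2 - 10*n + 7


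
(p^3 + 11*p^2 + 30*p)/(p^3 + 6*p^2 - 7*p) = (p^2 + 11*p + 30)/(p^2 + 6*p - 7)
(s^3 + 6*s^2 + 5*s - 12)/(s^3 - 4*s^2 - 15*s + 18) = (s + 4)/(s - 6)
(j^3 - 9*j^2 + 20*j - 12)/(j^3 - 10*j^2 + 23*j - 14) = (j - 6)/(j - 7)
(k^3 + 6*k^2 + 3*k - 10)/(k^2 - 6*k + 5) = (k^2 + 7*k + 10)/(k - 5)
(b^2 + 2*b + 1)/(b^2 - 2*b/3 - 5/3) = 3*(b + 1)/(3*b - 5)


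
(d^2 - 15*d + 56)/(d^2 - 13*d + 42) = (d - 8)/(d - 6)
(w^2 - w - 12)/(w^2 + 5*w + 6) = (w - 4)/(w + 2)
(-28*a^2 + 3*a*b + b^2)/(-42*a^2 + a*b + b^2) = (4*a - b)/(6*a - b)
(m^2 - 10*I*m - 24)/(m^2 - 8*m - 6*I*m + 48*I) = (m - 4*I)/(m - 8)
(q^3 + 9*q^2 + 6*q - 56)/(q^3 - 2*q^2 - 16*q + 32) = (q + 7)/(q - 4)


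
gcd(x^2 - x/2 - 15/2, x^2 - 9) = x - 3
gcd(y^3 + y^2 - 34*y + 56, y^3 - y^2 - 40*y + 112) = y^2 + 3*y - 28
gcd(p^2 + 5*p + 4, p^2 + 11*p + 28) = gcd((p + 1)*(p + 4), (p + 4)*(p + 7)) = p + 4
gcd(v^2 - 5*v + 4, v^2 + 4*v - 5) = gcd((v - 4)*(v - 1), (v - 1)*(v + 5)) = v - 1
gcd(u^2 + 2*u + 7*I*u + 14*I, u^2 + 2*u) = u + 2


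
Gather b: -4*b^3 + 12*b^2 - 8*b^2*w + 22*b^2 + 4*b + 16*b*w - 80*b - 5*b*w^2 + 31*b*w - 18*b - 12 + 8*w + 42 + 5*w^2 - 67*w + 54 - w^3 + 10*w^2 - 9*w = -4*b^3 + b^2*(34 - 8*w) + b*(-5*w^2 + 47*w - 94) - w^3 + 15*w^2 - 68*w + 84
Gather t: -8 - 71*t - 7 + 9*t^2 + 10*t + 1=9*t^2 - 61*t - 14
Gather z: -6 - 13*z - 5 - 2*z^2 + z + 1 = -2*z^2 - 12*z - 10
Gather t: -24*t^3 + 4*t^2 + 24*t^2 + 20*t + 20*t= -24*t^3 + 28*t^2 + 40*t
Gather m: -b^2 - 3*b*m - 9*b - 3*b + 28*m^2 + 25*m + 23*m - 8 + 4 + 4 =-b^2 - 12*b + 28*m^2 + m*(48 - 3*b)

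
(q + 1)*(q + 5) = q^2 + 6*q + 5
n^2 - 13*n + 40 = (n - 8)*(n - 5)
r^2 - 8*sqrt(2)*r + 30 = (r - 5*sqrt(2))*(r - 3*sqrt(2))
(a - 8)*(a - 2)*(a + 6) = a^3 - 4*a^2 - 44*a + 96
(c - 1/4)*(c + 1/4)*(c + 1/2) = c^3 + c^2/2 - c/16 - 1/32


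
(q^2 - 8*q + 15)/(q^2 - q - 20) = (q - 3)/(q + 4)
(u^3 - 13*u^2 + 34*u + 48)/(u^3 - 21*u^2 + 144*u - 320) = (u^2 - 5*u - 6)/(u^2 - 13*u + 40)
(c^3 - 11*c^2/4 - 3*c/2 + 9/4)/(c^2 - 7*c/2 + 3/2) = (4*c^2 + c - 3)/(2*(2*c - 1))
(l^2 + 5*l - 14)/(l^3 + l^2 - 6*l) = (l + 7)/(l*(l + 3))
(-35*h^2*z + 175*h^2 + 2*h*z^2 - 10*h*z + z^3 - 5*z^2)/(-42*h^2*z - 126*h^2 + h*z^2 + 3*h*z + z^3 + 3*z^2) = (-5*h*z + 25*h + z^2 - 5*z)/(-6*h*z - 18*h + z^2 + 3*z)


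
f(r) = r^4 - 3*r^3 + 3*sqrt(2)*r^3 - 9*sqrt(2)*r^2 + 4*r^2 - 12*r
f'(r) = 4*r^3 - 9*r^2 + 9*sqrt(2)*r^2 - 18*sqrt(2)*r + 8*r - 12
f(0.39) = -5.91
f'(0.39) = -18.00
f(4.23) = 207.28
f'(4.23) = 283.61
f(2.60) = -22.66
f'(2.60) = 38.12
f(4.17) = 190.67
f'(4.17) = 270.08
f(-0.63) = 3.94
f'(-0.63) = -0.52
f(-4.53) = 180.85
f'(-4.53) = -228.26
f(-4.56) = 187.78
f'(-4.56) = -234.16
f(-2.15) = -5.53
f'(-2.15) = 3.01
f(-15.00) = 44647.31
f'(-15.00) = -12411.38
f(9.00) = 6651.92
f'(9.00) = 3048.86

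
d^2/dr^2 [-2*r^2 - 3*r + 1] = -4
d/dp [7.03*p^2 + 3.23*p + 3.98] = 14.06*p + 3.23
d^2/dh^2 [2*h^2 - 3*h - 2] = 4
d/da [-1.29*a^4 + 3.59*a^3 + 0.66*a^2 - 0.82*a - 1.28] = -5.16*a^3 + 10.77*a^2 + 1.32*a - 0.82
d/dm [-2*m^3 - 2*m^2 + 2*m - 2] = -6*m^2 - 4*m + 2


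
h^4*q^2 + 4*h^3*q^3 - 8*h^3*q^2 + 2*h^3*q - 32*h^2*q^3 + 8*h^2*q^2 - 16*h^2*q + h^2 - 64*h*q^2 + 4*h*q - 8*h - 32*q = (h - 8)*(h + 4*q)*(h*q + 1)^2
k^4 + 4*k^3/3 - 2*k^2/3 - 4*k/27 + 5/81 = (k - 1/3)^2*(k + 1/3)*(k + 5/3)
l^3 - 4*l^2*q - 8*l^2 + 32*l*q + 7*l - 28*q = (l - 7)*(l - 1)*(l - 4*q)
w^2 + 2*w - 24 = (w - 4)*(w + 6)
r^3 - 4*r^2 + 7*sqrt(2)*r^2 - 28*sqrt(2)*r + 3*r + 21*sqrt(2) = (r - 3)*(r - 1)*(r + 7*sqrt(2))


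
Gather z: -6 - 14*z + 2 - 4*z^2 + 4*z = -4*z^2 - 10*z - 4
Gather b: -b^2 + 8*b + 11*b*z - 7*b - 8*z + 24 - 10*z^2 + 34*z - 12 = -b^2 + b*(11*z + 1) - 10*z^2 + 26*z + 12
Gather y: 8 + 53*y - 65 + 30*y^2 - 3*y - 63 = 30*y^2 + 50*y - 120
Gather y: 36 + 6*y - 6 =6*y + 30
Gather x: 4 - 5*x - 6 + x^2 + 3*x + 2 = x^2 - 2*x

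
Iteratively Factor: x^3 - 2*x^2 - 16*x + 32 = (x + 4)*(x^2 - 6*x + 8) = (x - 2)*(x + 4)*(x - 4)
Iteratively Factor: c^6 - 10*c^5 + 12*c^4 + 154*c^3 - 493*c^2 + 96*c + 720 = (c - 3)*(c^5 - 7*c^4 - 9*c^3 + 127*c^2 - 112*c - 240) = (c - 3)*(c + 4)*(c^4 - 11*c^3 + 35*c^2 - 13*c - 60) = (c - 3)^2*(c + 4)*(c^3 - 8*c^2 + 11*c + 20) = (c - 4)*(c - 3)^2*(c + 4)*(c^2 - 4*c - 5) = (c - 5)*(c - 4)*(c - 3)^2*(c + 4)*(c + 1)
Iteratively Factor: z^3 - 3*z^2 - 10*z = (z + 2)*(z^2 - 5*z) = (z - 5)*(z + 2)*(z)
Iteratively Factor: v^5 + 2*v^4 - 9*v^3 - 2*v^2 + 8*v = (v - 1)*(v^4 + 3*v^3 - 6*v^2 - 8*v) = (v - 1)*(v + 1)*(v^3 + 2*v^2 - 8*v) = v*(v - 1)*(v + 1)*(v^2 + 2*v - 8) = v*(v - 1)*(v + 1)*(v + 4)*(v - 2)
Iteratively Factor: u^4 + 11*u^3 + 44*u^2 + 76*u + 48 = (u + 2)*(u^3 + 9*u^2 + 26*u + 24) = (u + 2)^2*(u^2 + 7*u + 12) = (u + 2)^2*(u + 3)*(u + 4)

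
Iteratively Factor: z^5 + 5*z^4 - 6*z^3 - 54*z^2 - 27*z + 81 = (z + 3)*(z^4 + 2*z^3 - 12*z^2 - 18*z + 27) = (z - 3)*(z + 3)*(z^3 + 5*z^2 + 3*z - 9) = (z - 3)*(z - 1)*(z + 3)*(z^2 + 6*z + 9) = (z - 3)*(z - 1)*(z + 3)^2*(z + 3)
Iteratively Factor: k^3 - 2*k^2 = (k)*(k^2 - 2*k) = k*(k - 2)*(k)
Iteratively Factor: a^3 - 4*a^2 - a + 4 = (a - 4)*(a^2 - 1) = (a - 4)*(a - 1)*(a + 1)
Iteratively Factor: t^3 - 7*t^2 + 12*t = (t - 3)*(t^2 - 4*t) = (t - 4)*(t - 3)*(t)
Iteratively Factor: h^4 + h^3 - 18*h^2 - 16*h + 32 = (h + 2)*(h^3 - h^2 - 16*h + 16) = (h - 1)*(h + 2)*(h^2 - 16) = (h - 1)*(h + 2)*(h + 4)*(h - 4)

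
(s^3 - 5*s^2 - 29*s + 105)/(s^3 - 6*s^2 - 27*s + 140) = (s - 3)/(s - 4)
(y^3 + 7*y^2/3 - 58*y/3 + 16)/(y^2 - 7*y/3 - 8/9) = 3*(y^2 + 5*y - 6)/(3*y + 1)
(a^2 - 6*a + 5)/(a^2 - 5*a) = (a - 1)/a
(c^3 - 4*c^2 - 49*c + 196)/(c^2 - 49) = c - 4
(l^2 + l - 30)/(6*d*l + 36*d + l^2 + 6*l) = (l - 5)/(6*d + l)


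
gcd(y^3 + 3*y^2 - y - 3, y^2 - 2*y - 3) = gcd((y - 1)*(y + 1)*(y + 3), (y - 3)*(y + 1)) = y + 1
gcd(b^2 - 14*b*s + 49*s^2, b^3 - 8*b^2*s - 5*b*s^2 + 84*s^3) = -b + 7*s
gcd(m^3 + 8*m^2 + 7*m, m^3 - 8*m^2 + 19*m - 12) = 1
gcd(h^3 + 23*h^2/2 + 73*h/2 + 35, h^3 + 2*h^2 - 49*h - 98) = h^2 + 9*h + 14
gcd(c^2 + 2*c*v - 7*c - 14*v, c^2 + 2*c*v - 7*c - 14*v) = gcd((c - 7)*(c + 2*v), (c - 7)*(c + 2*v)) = c^2 + 2*c*v - 7*c - 14*v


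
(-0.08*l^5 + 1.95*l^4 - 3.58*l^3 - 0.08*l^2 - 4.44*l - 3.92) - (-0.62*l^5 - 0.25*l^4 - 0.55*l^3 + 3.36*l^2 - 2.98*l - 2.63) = 0.54*l^5 + 2.2*l^4 - 3.03*l^3 - 3.44*l^2 - 1.46*l - 1.29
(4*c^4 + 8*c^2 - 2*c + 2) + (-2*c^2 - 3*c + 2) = 4*c^4 + 6*c^2 - 5*c + 4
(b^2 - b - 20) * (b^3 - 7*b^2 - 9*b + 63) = b^5 - 8*b^4 - 22*b^3 + 212*b^2 + 117*b - 1260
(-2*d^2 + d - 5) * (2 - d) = 2*d^3 - 5*d^2 + 7*d - 10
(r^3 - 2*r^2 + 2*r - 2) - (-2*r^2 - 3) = r^3 + 2*r + 1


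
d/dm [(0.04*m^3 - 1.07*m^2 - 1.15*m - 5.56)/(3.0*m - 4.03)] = (0.24*m^3 - 3.6936*m^2 + 8.6242*m + 21.3145)/(9.0*m^2 - 24.18*m + 16.2409)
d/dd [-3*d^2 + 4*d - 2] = 4 - 6*d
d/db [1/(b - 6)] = -1/(b - 6)^2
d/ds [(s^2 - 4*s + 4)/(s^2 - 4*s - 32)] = 72*(2 - s)/(s^4 - 8*s^3 - 48*s^2 + 256*s + 1024)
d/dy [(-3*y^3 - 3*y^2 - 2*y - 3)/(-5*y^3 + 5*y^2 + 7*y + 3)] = (-30*y^4 - 62*y^3 - 83*y^2 + 12*y + 15)/(25*y^6 - 50*y^5 - 45*y^4 + 40*y^3 + 79*y^2 + 42*y + 9)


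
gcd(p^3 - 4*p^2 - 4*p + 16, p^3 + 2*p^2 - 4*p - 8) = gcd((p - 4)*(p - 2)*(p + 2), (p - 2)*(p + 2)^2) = p^2 - 4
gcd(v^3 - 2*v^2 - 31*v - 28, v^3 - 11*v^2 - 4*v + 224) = v^2 - 3*v - 28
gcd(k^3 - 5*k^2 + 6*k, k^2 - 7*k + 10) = k - 2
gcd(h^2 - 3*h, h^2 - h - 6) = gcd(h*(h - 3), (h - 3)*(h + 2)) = h - 3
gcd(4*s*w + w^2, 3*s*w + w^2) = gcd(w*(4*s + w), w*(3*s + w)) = w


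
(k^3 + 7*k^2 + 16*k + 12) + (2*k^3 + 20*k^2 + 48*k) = 3*k^3 + 27*k^2 + 64*k + 12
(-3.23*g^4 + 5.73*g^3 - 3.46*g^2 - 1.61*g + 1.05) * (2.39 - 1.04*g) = 3.3592*g^5 - 13.6789*g^4 + 17.2931*g^3 - 6.595*g^2 - 4.9399*g + 2.5095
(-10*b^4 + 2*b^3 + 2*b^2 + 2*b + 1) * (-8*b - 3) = 80*b^5 + 14*b^4 - 22*b^3 - 22*b^2 - 14*b - 3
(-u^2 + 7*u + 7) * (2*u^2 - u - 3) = -2*u^4 + 15*u^3 + 10*u^2 - 28*u - 21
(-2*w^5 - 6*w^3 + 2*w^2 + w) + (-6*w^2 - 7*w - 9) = -2*w^5 - 6*w^3 - 4*w^2 - 6*w - 9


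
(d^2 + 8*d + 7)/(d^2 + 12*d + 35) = (d + 1)/(d + 5)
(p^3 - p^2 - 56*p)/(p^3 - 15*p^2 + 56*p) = (p + 7)/(p - 7)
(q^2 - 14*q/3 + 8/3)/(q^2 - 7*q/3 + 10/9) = 3*(q - 4)/(3*q - 5)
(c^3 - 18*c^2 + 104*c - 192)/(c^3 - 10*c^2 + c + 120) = (c^2 - 10*c + 24)/(c^2 - 2*c - 15)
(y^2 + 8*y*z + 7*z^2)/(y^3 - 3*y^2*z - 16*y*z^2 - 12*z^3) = (y + 7*z)/(y^2 - 4*y*z - 12*z^2)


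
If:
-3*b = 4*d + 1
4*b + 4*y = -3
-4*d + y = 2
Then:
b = 7/8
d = -29/32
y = -13/8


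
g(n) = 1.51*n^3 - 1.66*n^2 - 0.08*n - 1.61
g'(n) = 4.53*n^2 - 3.32*n - 0.08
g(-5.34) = -278.45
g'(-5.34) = 146.82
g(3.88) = 61.29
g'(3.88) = 55.23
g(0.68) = -1.96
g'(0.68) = -0.24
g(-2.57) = -38.00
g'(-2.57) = 38.37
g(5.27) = 172.87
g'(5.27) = 108.23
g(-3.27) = -71.90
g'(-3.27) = 59.22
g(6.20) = 293.96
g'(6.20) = 153.47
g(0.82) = -1.96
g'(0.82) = 0.24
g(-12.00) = -2848.97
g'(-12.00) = 692.08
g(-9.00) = -1236.14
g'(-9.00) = 396.73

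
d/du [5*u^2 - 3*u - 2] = 10*u - 3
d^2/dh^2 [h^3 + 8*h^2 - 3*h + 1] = 6*h + 16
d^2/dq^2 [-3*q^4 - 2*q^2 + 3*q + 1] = -36*q^2 - 4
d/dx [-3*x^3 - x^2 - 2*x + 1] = -9*x^2 - 2*x - 2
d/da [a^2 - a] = 2*a - 1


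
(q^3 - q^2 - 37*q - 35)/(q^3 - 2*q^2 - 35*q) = (q + 1)/q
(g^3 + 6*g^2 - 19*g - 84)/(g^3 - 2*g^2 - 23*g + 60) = (g^2 + 10*g + 21)/(g^2 + 2*g - 15)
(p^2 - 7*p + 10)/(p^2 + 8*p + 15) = (p^2 - 7*p + 10)/(p^2 + 8*p + 15)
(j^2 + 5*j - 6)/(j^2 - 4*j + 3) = (j + 6)/(j - 3)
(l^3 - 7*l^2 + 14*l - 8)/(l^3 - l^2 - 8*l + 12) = (l^2 - 5*l + 4)/(l^2 + l - 6)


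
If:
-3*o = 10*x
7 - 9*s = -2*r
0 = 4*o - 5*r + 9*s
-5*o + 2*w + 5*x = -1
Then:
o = -10*x/3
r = 7/3 - 40*x/9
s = 35/27 - 80*x/81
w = -65*x/6 - 1/2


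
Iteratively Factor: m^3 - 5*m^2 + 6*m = (m - 2)*(m^2 - 3*m) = (m - 3)*(m - 2)*(m)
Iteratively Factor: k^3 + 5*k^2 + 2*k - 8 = (k + 2)*(k^2 + 3*k - 4) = (k - 1)*(k + 2)*(k + 4)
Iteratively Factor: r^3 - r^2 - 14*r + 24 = (r + 4)*(r^2 - 5*r + 6) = (r - 3)*(r + 4)*(r - 2)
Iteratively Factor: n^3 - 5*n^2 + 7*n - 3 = (n - 3)*(n^2 - 2*n + 1) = (n - 3)*(n - 1)*(n - 1)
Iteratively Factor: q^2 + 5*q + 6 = (q + 3)*(q + 2)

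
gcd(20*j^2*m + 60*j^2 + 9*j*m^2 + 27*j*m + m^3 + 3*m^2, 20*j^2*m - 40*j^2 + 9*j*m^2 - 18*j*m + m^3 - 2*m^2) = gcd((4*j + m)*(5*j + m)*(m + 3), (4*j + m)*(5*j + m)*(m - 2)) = 20*j^2 + 9*j*m + m^2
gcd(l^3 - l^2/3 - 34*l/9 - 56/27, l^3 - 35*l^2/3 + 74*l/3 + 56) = l + 4/3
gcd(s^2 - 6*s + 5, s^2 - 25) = s - 5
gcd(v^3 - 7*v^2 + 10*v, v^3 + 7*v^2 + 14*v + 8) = 1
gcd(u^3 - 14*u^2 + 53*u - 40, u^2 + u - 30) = u - 5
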